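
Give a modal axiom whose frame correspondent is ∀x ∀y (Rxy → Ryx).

A defining formula is r → □◇r (the B axiom).

r → □◇r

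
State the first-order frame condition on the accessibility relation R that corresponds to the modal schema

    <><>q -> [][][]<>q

This is a Sahlqvist (Geach-type) schema ◇^2□^0q → □^3◇^1q.
Minimal-valuation argument: fix x; take any y with xR^2y and any z with xR^3z. Set V(q) to the set of worlds R-reachable from y in exactly 0 steps. Then □^0q holds at y, so the antecedent holds at x; validity forces ◇^1q at z, giving a w with zR^1w and yR^0w.
First-order correspondent: forall x forall y forall z ((x R^2 y & x R^3 z) -> exists w (y = w & zRw)).

forall x forall y forall z ((x R^2 y & x R^3 z) -> exists w (y = w & zRw))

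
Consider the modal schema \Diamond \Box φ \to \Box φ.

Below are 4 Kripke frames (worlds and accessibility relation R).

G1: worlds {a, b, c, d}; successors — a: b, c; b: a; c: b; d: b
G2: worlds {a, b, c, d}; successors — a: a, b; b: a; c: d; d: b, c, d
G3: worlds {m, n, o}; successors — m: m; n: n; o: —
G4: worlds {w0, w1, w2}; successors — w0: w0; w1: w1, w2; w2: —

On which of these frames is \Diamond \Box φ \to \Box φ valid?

This is the axiom for the Euclidean property; its first-order frame correspondent is \forall x \forall y \forall z (Rxy \wedge Rxz \to Ryz).
G1: fails — Rab and Rab but not Rbb.
G2: fails — Rab and Rab but not Rbb.
G3: satisfies the condition.
G4: fails — Rw1w2 and Rw1w2 but not Rw2w2.
Valid on: G3.

G3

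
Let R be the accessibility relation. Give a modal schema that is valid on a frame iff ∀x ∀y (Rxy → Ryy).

A defining formula is □(□r → r) (the T□ axiom).

□(□r → r)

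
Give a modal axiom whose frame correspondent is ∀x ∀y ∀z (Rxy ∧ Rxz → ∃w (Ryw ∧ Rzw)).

◇□ψ → □◇ψ

The condition is convergence. The .2 schema ◇□ψ → □◇ψ defines it.
Suppose ◇□ψ→□◇ψ is valid. Take Rxy, Rxz and set V(ψ)={w : Ryw}. Then □ψ at y so ◇□ψ at x, so □◇ψ at x, so ◇ψ at z, giving w with Rzw and Ryw.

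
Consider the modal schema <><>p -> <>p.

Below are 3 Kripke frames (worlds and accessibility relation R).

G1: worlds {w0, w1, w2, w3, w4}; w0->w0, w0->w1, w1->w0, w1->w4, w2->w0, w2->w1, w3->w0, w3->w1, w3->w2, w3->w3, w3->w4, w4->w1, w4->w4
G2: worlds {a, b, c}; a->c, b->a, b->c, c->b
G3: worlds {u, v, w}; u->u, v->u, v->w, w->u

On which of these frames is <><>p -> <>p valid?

G3

This is the axiom for transitivity; its first-order frame correspondent is forall x forall y forall z (Rxy & Ryz -> Rxz).
G1: fails — Rw1w0 and Rw0w1 but not Rw1w1.
G2: fails — Rac and Rcb but not Rab.
G3: holds.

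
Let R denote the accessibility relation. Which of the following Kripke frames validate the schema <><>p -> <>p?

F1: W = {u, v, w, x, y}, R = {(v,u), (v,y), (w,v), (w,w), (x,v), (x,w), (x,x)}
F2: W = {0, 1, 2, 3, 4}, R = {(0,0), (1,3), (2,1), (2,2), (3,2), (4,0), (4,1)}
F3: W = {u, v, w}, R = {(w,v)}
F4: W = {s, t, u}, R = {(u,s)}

F3, F4

The schema corresponds to transitivity: forall x forall y forall z (Rxy & Ryz -> Rxz).
F1: fails — Rwv and Rvu but not Rwu.
F2: fails — R32 and R21 but not R31.
F3: ✓.
F4: ✓.
Valid on: F3, F4.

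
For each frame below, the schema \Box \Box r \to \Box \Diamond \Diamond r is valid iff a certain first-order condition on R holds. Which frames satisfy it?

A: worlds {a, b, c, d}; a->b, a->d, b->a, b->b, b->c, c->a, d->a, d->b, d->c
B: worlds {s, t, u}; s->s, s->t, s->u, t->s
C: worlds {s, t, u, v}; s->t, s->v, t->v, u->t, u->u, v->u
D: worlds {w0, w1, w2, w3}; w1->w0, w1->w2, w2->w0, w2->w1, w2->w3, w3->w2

A, C

The schema corresponds to a generalized confluence (Geach) condition: \forall x \forall z (xRz \to \exists w (x R^2 w \wedge z R^2 w)).
A: satisfies the condition.
B: fails — sRu but no w with sR²w and uR²w.
C: satisfies the condition.
D: fails — w1Rw0 but no w with w1R²w and w0R²w.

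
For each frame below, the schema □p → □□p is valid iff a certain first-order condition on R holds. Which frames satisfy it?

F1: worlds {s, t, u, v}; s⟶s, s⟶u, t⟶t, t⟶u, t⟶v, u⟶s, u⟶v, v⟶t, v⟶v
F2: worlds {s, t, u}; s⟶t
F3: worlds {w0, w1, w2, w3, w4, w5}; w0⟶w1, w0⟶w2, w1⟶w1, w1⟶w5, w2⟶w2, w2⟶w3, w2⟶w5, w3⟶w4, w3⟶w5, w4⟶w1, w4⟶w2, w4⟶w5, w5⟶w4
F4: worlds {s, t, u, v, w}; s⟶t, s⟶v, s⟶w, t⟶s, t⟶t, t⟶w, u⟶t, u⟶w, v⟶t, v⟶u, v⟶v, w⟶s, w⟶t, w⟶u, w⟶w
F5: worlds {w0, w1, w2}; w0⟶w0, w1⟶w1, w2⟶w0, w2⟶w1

This is the axiom for transitivity; its first-order frame correspondent is ∀x ∀y ∀z (Rxy ∧ Ryz → Rxz).
F1: fails — Ruv and Rvt but not Rut.
F2: holds.
F3: fails — Rw1w5 and Rw5w4 but not Rw1w4.
F4: fails — Ruw and Rwu but not Ruu.
F5: holds.

F2, F5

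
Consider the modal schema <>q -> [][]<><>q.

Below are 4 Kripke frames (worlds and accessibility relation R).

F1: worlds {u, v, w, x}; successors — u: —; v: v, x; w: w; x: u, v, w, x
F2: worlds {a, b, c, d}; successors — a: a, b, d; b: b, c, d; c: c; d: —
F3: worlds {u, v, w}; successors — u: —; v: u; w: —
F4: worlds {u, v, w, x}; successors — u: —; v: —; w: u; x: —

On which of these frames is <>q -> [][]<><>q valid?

This is the axiom for a generalized confluence (Geach) condition; its first-order frame correspondent is forall x forall y forall z ((xRy & x R^2 z) -> exists w (y = w & z R^2 w)).
F1: fails — vRv, vR²u but no t with v=t and uR²t.
F2: fails — aRa, aR²b but no w with a=w and bR²w.
F3: condition met.
F4: condition met.

F3, F4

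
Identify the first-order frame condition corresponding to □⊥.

Emptiness of R

□⊥ is valid iff no world has any successor (otherwise □⊥ fails at any world with one).
Conversely, on a frame with emptiness of R the schema holds at every world under every valuation.
So the correspondent is emptiness of R.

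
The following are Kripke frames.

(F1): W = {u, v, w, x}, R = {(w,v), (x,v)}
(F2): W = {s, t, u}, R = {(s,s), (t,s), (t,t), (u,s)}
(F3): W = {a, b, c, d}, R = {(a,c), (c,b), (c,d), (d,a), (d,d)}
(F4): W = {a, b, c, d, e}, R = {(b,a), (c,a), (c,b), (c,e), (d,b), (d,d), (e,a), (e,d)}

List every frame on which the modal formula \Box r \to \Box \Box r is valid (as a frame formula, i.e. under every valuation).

(F1), (F2)

This is the axiom for transitivity; its first-order frame correspondent is \forall x \forall y \forall z (Rxy \wedge Ryz \to Rxz).
(F1): condition met.
(F2): condition met.
(F3): fails — Rcd and Rda but not Rca.
(F4): fails — Rce and Red but not Rcd.
Valid on: (F1), (F2).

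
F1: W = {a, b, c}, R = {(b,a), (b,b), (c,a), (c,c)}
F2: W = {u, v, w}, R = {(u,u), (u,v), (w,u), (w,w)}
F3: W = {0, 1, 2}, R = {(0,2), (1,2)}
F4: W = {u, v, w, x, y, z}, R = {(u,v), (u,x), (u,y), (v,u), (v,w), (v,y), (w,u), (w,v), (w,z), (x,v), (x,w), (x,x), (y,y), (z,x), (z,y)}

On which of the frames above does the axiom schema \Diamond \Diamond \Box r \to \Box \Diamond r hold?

F3

Frame correspondent (Sahlqvist): \forall x \forall y \forall z ((x R^2 y \wedge xRz) \to \exists w (yRw \wedge zRw)) — i.e. a generalized confluence (Geach) condition.
F1: fails — bR²a, bRa but no w with aRw and aRw.
F2: fails — uR²u, uRv but no t with uRt and vRt.
F3: ✓.
F4: fails — uR²w, uRy but no t with wRt and yRt.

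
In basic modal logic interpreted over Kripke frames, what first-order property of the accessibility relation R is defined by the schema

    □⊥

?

□⊥ is valid iff no world has any successor (otherwise □⊥ fails at any world with one).

emptiness of R: ∀x ∀y ¬Rxy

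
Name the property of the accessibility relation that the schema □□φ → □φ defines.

density: ∀x ∀y (Rxy → ∃z (Rxz ∧ Rzy))

Suppose □□φ→□φ is valid. Take Rxy and set V(φ)={w : xR²w}. Then □□φ at x, so □φ at x, so φ at y, i.e. ∃z(Rxz∧Rzy).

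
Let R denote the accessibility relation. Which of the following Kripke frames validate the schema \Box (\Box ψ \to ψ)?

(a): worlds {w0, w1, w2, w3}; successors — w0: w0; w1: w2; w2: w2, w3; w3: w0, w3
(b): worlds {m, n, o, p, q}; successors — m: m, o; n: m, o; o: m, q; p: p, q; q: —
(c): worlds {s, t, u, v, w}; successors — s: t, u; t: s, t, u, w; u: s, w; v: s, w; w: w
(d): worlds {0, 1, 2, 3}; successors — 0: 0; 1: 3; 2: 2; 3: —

(a)

Frame correspondent (Sahlqvist): \forall x \forall y (Rxy \to Ryy) — i.e. shift-reflexivity.
(a): satisfies the condition.
(b): fails — Rno but not Roo.
(c): fails — Rus but not Rss.
(d): fails — R13 but not R33.
Valid on: (a).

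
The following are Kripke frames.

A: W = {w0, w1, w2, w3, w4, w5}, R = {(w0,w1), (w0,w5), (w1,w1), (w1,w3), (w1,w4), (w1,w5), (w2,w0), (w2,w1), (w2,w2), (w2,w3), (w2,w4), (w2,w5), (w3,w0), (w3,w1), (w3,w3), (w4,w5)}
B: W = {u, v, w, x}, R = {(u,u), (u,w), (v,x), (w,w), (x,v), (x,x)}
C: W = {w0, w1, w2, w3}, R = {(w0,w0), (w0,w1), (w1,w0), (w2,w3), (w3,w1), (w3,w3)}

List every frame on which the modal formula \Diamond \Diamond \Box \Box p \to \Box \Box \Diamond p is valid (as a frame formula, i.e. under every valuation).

The schema corresponds to a generalized confluence (Geach) condition: \forall x \forall y \forall z ((x R^2 y \wedge x R^2 z) \to \exists w (y R^2 w \wedge zRw)).
A: fails — w0R²w1, w0R²w5 but no w with w1R²w and w5Rw.
B: holds.
C: holds.
Valid on: B, C.

B, C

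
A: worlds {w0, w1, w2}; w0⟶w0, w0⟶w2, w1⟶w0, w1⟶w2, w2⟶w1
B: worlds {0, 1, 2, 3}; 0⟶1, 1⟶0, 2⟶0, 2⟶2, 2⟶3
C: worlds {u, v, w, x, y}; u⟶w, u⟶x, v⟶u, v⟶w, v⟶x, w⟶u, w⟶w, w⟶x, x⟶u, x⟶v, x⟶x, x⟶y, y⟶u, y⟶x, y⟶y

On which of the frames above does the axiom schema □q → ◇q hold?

The schema corresponds to seriality: ∀x ∃y Rxy.
A: ✓.
B: fails — world 3 has no successor.
C: ✓.

A, C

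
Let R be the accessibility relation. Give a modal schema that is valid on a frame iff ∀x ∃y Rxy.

A defining formula is □p → ◇p (the D axiom).

□p → ◇p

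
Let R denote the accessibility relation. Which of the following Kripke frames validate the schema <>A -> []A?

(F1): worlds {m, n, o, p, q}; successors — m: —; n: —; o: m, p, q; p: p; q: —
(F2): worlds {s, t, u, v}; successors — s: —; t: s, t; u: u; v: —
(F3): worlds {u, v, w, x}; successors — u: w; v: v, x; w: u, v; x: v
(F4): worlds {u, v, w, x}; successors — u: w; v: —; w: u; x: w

(F4)

Frame correspondent (Sahlqvist): forall x forall y forall z (Rxy & Rxz -> y = z) — i.e. partial functionality.
(F1): fails — o sees both m and p.
(F2): fails — t sees both s and t.
(F3): fails — v sees both v and x.
(F4): satisfies the condition.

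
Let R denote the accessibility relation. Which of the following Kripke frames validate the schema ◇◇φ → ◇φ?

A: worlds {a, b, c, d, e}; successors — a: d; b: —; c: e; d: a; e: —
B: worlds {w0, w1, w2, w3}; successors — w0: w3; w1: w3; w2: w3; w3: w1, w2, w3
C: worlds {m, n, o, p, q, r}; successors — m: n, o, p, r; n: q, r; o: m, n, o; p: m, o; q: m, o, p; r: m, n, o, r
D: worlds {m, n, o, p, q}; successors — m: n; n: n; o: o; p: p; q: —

The schema corresponds to transitivity: ∀x ∀y ∀z (Rxy ∧ Ryz → Rxz).
A: fails — Rad and Rda but not Raa.
B: fails — Rw1w3 and Rw3w2 but not Rw1w2.
C: fails — Rnr and Rrm but not Rnm.
D: satisfies the condition.
Valid on: D.

D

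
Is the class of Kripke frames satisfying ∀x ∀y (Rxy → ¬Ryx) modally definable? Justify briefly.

Any modally definable frame class is closed under surjective bounded morphisms.
The 5-cycle (worlds s,t,u,v,w with s→t→u→v→w→s) is asymmetric. Mapping every world to a single reflexive point • is a surjective bounded morphism, and the reflexive point is not asymmetric (R•• but asymmetry requires ¬R••).
So the class is not modally definable.

Not definable by any modal formula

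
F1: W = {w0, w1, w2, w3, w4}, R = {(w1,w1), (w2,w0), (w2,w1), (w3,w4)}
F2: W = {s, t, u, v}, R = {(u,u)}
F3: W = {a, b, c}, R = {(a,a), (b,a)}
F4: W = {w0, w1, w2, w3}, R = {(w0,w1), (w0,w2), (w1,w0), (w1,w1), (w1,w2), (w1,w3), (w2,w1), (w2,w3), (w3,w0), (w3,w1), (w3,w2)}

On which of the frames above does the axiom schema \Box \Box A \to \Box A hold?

Frame correspondent (Sahlqvist): \forall x \forall y (Rxy \to \exists z (Rxz \wedge Rzy)) — i.e. density.
F1: fails — Rw2w0 but no z with Rw2z and Rzw0.
F2: holds.
F3: holds.
F4: holds.

F2, F3, F4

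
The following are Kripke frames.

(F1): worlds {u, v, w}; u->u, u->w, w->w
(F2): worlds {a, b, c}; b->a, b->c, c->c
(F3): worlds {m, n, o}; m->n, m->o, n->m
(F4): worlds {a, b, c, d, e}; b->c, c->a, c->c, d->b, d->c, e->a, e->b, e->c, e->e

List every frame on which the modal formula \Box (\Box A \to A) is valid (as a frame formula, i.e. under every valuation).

The schema corresponds to shift-reflexivity: \forall x \forall y (Rxy \to Ryy).
(F1): holds.
(F2): fails — Rba but not Raa.
(F3): fails — Rnm but not Rmm.
(F4): fails — Reb but not Rbb.

(F1)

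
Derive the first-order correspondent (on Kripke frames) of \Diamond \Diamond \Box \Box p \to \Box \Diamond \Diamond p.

This is a Sahlqvist (Geach-type) schema ◇^2□^2p → □^1◇^2p.
Minimal-valuation argument: fix x; take any y with xR^2y and any z with xR^1z. Set V(p) to the set of worlds R-reachable from y in exactly 2 steps. Then □^2p holds at y, so the antecedent holds at x; validity forces ◇^2p at z, giving a w with zR^2w and yR^2w.
First-order correspondent: \forall x \forall y \forall z ((x R^2 y \wedge xRz) \to \exists w (y R^2 w \wedge z R^2 w)).

\forall x \forall y \forall z ((x R^2 y \wedge xRz) \to \exists w (y R^2 w \wedge z R^2 w))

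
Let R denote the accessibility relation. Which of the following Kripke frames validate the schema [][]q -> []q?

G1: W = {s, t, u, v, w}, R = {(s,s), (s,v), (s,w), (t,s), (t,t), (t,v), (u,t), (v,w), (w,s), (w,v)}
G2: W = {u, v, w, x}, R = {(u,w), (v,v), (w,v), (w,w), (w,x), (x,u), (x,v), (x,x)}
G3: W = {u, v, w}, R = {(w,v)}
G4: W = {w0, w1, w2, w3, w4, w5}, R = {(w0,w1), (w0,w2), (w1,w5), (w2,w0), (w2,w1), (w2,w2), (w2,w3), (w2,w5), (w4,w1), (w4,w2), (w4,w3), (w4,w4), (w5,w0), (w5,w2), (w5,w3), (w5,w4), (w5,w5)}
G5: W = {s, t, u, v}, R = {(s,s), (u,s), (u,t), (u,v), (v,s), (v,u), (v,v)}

G2, G4

This is the axiom for density; its first-order frame correspondent is forall x forall y (Rxy -> exists z (Rxz & Rzy)).
G1: fails — Rvw but no z with Rvz and Rzw.
G2: satisfies the condition.
G3: fails — Rwv but no z with Rwz and Rzv.
G4: satisfies the condition.
G5: fails — Rut but no z with Ruz and Rzt.
Valid on: G2, G4.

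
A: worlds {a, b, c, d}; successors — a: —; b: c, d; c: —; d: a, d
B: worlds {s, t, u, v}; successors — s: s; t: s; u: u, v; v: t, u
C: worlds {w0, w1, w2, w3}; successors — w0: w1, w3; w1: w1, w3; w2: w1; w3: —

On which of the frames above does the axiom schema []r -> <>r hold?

Frame correspondent (Sahlqvist): forall x exists y Rxy — i.e. seriality.
A: fails — world a has no successor.
B: condition met.
C: fails — world w3 has no successor.
Valid on: B.

B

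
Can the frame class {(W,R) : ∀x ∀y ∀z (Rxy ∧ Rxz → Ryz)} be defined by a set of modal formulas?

Definable; ◇q → □◇q defines it

The condition is the Euclidean property. A defining modal formula is ◇q → □◇q.
Suppose ◇q→□◇q is valid. Take Rxy, Rxz and set V(q)={y}. Then ◇q at x, so □◇q at x, so ◇q at z, so some w with Rzw has q; w=y, i.e. Rzy. By symmetry of the argument, Ryz.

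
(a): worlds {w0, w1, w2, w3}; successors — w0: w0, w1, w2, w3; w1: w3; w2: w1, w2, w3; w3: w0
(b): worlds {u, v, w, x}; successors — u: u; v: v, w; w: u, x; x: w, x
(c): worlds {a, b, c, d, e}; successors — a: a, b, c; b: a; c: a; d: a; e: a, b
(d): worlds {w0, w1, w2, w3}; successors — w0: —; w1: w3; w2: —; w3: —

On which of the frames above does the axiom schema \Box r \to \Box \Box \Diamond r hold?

This is the axiom for a generalized confluence (Geach) condition; its first-order frame correspondent is \forall x \forall z (x R^2 z \to \exists w (xRw \wedge zRw)).
(a): fails — w2R²w3 but no w with w2Rw and w3Rw.
(b): fails — vR²u but no t with vRt and uRt.
(c): condition met.
(d): condition met.

(c), (d)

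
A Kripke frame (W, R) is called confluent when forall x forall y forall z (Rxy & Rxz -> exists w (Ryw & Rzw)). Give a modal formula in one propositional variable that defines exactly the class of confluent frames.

◇□p → □◇p

A defining formula is ◇□p → □◇p (the .2 axiom).
Suppose ◇□p→□◇p is valid. Take Rxy, Rxz and set V(p)={w : Ryw}. Then □p at y so ◇□p at x, so □◇p at x, so ◇p at z, giving w with Rzw and Ryw.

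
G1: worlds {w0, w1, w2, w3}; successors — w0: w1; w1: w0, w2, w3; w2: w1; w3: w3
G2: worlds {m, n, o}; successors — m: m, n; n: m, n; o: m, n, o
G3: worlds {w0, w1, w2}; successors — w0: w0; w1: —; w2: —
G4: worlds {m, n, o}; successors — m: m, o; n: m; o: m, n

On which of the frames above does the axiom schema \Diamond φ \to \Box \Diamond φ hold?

The schema corresponds to the Euclidean property: \forall x \forall y \forall z (Rxy \wedge Rxz \to Ryz).
G1: fails — Rw0w1 and Rw0w1 but not Rw1w1.
G2: fails — Rom and Roo but not Rmo.
G3: condition met.
G4: fails — Rmo and Rmo but not Roo.

G3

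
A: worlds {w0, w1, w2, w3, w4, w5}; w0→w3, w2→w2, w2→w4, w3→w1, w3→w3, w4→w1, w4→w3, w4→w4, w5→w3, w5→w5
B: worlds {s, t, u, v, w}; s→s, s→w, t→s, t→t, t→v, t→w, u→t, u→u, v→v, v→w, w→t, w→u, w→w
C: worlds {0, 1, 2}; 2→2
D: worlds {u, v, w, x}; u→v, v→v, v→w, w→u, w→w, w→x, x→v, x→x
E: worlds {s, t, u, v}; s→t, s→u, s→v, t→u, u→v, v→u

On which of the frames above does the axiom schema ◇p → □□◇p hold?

This is the axiom for a generalized confluence (Geach) condition; its first-order frame correspondent is ∀x ∀y ∀z ((xRy ∧ xR²z) → ∃w (y = w ∧ zRw)).
A: fails — w0Rw3, w0R²w1 but no w with w3=w and w1Rw.
B: fails — sRs, sR²u but no w* with s=w* and uRw*.
C: condition met.
D: fails — uRv, uR²w but no t with v=t and wRt.
E: fails — sRt, sR²u but no w with t=w and uRw.

C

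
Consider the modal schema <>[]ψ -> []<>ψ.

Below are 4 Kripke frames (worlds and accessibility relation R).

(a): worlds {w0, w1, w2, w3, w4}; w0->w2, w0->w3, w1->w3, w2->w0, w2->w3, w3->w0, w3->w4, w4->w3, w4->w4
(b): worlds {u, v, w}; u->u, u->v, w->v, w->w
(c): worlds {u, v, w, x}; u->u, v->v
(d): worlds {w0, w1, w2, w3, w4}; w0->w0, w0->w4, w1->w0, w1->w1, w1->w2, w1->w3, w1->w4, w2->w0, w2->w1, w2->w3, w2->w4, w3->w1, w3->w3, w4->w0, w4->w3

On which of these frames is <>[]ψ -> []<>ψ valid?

(c)

Frame correspondent (Sahlqvist): forall x forall y forall z (Rxy & Rxz -> exists w (Ryw & Rzw)) — i.e. convergence.
(a): fails — Rw2w0 and Rw2w3 but w0 and w3 have no common successor.
(b): fails — Ruv and Ruv but v and v have no common successor.
(c): satisfies the condition.
(d): fails — Rw1w0 and Rw1w3 but w0 and w3 have no common successor.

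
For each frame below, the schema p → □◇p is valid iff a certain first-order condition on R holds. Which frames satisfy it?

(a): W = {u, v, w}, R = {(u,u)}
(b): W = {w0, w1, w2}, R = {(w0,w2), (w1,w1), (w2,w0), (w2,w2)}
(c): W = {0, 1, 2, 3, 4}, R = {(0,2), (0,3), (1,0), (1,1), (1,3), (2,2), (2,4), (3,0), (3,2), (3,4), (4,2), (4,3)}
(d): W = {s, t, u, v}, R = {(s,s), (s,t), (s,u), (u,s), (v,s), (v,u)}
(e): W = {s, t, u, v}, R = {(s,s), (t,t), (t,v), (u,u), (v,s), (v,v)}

(a), (b)

The schema corresponds to symmetry: ∀x ∀y (Rxy → Ryx).
(a): ✓.
(b): ✓.
(c): fails — R10 but not R01.
(d): fails — Rvu but not Ruv.
(e): fails — Rtv but not Rvt.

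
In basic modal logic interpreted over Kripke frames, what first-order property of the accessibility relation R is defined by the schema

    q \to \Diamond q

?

This is frame-equivalent to □q → q (substitute ¬q for q and contrapose).
Suppose □q→q is valid. At any x set V(q)={w : Rxw}. Then □q holds at x, so q holds at x, i.e. Rxx.

reflexivity: \forall x Rxx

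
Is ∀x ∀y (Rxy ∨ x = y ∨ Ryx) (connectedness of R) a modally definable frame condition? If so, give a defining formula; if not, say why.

Modal frame validity is preserved under disjoint unions.
Take 4 disjoint single-world reflexive frames: each is trivially connected, but their disjoint union has 4 worlds with no edge between distinct components, so it is not connected.
So no modal formula (or set of formulas) defines exactly the connected frames.

No — not modally definable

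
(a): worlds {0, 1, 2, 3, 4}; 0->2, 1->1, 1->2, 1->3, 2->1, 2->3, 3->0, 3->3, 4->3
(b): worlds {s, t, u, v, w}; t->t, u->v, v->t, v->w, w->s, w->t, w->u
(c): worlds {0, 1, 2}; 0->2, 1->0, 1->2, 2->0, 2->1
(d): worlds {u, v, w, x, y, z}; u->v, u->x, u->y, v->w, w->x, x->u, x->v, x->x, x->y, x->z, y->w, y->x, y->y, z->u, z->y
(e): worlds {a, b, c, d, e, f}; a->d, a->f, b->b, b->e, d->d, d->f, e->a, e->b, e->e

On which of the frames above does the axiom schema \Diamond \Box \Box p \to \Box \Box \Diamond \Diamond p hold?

The schema corresponds to a generalized confluence (Geach) condition: \forall x \forall y \forall z ((xRy \wedge x R^2 z) \to \exists w (y R^2 w \wedge z R^2 w)).
(a): holds.
(b): fails — vRt, vR²s but no w* with tR²w* and sR²w*.
(c): holds.
(d): holds.
(e): fails — aRd, aR²f but no w with dR²w and fR²w.
Valid on: (a), (c), (d).

(a), (c), (d)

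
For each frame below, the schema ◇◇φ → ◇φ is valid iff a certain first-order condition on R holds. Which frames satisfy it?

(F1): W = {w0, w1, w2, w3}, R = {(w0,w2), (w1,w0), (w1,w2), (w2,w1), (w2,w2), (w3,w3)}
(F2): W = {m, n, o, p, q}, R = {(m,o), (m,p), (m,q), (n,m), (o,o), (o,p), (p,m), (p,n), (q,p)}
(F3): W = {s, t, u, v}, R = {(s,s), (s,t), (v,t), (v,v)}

(F3)

The schema corresponds to transitivity: ∀x ∀y ∀z (Rxy ∧ Ryz → Rxz).
(F1): fails — Rw1w2 and Rw2w1 but not Rw1w1.
(F2): fails — Rop and Rpm but not Rom.
(F3): ✓.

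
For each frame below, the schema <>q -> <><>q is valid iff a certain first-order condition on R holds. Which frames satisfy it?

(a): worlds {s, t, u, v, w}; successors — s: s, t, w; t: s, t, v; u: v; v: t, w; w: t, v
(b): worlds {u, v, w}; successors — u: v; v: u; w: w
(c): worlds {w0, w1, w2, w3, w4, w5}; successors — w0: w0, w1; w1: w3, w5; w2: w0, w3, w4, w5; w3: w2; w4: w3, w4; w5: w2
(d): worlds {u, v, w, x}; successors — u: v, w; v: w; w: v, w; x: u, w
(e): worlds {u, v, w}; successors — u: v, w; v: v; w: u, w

Frame correspondent (Sahlqvist): forall x forall y (xRy -> exists w (y = w & x R^2 w)) — i.e. a generalized confluence (Geach) condition.
(a): fails — uRv but no w* with v=w* and uR²w*.
(b): fails — uRv but no t with v=t and uR²t.
(c): fails — w1Rw3 but no w with w3=w and w1R²w.
(d): fails — xRu but no t with u=t and xR²t.
(e): satisfies the condition.
Valid on: (e).

(e)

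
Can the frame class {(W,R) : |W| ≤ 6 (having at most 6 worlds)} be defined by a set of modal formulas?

Not definable by any modal formula

If a class were modally definable it would be closed under disjoint unions (Goldblatt–Thomason).
Any modal formula valid on each of 7 disjoint one-world frames is valid on their disjoint union (validity is preserved under disjoint unions). Each one-world frame has |W|=1≤6, but the union has |W|=7.
So no modal formula (or set of formulas) defines exactly the |W|≤6 frames.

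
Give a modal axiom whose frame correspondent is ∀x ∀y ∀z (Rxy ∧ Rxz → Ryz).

A defining formula is ◇ψ → □◇ψ (the 5 axiom).
Suppose ◇ψ→□◇ψ is valid. Take Rxy, Rxz and set V(ψ)={y}. Then ◇ψ at x, so □◇ψ at x, so ◇ψ at z, so some w with Rzw has ψ; w=y, i.e. Rzy. By symmetry of the argument, Ryz.

◇ψ → □◇ψ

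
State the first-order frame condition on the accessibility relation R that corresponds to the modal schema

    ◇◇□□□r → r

∀x ∀y (xR²y → ∃w (yR³w ∧ x = w))

This is a Sahlqvist (Geach-type) schema ◇^2□^3r → □^0◇^0r.
First-order correspondent: ∀x ∀y (xR²y → ∃w (yR³w ∧ x = w)).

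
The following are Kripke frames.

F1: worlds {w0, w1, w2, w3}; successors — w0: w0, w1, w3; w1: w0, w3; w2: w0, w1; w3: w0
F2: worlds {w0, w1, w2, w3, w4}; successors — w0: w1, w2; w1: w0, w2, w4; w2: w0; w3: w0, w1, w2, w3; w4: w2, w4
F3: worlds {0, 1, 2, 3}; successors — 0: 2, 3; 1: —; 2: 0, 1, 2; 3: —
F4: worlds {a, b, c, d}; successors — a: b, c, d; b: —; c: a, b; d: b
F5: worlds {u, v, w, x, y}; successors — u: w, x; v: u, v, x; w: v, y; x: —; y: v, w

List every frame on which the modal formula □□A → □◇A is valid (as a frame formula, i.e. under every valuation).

This is the axiom for a generalized confluence (Geach) condition; its first-order frame correspondent is ∀x ∀z (xRz → ∃w (xR²w ∧ zRw)).
F1: satisfies the condition.
F2: satisfies the condition.
F3: fails — 0R3 but no w with 0R²w and 3Rw.
F4: fails — aRb but no w with aR²w and bRw.
F5: fails — uRx but no t with uR²t and xRt.

F1, F2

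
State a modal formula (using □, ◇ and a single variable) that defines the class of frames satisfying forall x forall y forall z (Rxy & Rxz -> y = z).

◇r → □r

The condition is partial functionality. The CD schema ◇r → □r defines it.
Suppose ◇r→□r is valid. Take Rxy, Rxz and set V(r)={y}. Then ◇r at x, so □r at x, so r at z, i.e. z=y.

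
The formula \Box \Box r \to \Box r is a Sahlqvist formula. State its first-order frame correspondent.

Density

Suppose □□r→□r is valid. Take Rxy and set V(r)={w : xR²w}. Then □□r at x, so □r at x, so r at y, i.e. ∃z(Rxz∧Rzy).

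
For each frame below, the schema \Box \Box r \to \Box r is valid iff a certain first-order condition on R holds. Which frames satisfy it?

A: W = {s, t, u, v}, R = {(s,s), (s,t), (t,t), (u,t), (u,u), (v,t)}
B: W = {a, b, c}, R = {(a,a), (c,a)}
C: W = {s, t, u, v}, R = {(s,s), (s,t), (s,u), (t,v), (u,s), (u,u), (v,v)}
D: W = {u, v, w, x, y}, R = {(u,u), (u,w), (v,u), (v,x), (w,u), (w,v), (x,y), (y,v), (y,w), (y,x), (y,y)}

Frame correspondent (Sahlqvist): \forall x \forall y (Rxy \to \exists z (Rxz \wedge Rzy)) — i.e. density.
A: condition met.
B: condition met.
C: condition met.
D: fails — Rvx but no z with Rvz and Rzx.

A, B, C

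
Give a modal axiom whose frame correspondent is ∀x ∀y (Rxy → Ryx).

ψ → □◇ψ

This is symmetry; the standard corresponding axiom is B: ψ → □◇ψ.
Suppose ψ→□◇ψ is valid. Take Rxy and set V(ψ)={x}. Then ψ at x, so □◇ψ at x, so ◇ψ at y, so some z with Ryz has ψ; z=x, i.e. Ryx.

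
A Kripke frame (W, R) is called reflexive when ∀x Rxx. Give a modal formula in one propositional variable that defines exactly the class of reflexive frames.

□ψ → ψ

The condition is reflexivity. The T schema □ψ → ψ defines it.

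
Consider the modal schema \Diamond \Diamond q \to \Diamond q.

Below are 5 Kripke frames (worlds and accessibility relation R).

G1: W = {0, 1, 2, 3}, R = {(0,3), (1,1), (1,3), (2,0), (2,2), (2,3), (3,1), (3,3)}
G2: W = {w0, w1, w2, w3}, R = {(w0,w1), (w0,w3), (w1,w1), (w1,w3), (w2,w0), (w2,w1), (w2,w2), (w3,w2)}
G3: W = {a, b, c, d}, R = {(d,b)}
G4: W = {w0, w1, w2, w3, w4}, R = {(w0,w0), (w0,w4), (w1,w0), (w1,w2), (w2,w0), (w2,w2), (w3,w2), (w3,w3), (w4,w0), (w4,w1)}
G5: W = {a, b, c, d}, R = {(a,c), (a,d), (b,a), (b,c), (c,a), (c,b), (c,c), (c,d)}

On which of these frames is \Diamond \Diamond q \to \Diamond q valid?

Frame correspondent (Sahlqvist): \forall x \forall y \forall z (Rxy \wedge Ryz \to Rxz) — i.e. transitivity.
G1: fails — R23 and R31 but not R21.
G2: fails — Rw3w2 and Rw2w1 but not Rw3w1.
G3: ✓.
G4: fails — Rw1w0 and Rw0w4 but not Rw1w4.
G5: fails — Rbc and Rcd but not Rbd.
Valid on: G3.

G3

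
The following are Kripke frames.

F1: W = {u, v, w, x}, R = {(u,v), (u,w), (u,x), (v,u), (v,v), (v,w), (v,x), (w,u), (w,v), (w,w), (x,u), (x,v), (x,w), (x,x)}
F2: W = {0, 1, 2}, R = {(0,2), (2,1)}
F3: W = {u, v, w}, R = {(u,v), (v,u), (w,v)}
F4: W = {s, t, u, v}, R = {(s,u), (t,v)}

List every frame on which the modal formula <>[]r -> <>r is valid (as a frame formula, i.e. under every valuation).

This is the axiom for a generalized confluence (Geach) condition; its first-order frame correspondent is forall x forall y (xRy -> exists w (yRw & xRw)).
F1: condition met.
F2: fails — 0R2 but no w with 2Rw and 0Rw.
F3: fails — uRv but no t with vRt and uRt.
F4: fails — sRu but no w with uRw and sRw.
Valid on: F1.

F1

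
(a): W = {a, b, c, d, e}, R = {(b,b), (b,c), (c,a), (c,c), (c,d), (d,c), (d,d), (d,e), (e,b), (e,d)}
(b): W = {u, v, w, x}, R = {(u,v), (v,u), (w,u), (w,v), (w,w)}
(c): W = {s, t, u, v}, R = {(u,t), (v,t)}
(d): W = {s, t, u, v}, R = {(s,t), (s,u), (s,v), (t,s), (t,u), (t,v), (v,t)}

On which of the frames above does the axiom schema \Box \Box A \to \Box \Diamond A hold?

This is the axiom for a generalized confluence (Geach) condition; its first-order frame correspondent is \forall x \forall z (xRz \to \exists w (x R^2 w \wedge zRw)).
(a): fails — cRa but no w with cR²w and aRw.
(b): satisfies the condition.
(c): fails — uRt but no w with uR²w and tRw.
(d): fails — sRu but no w with sR²w and uRw.

(b)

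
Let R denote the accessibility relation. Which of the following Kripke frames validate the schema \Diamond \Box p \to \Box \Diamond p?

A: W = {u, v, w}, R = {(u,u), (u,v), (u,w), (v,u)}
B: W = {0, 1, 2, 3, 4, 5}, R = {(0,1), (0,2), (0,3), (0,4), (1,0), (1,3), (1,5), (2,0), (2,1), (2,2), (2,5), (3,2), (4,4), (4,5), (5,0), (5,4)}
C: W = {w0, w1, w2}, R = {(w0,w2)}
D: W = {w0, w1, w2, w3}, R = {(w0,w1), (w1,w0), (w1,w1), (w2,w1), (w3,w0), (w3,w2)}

The schema corresponds to convergence: \forall x \forall y \forall z (Rxy \wedge Rxz \to \exists w (Ryw \wedge Rzw)).
A: fails — Ruv and Ruw but v and w have no common successor.
B: fails — R01 and R03 but 1 and 3 have no common successor.
C: fails — Rw0w2 and Rw0w2 but w2 and w2 have no common successor.
D: holds.
Valid on: D.

D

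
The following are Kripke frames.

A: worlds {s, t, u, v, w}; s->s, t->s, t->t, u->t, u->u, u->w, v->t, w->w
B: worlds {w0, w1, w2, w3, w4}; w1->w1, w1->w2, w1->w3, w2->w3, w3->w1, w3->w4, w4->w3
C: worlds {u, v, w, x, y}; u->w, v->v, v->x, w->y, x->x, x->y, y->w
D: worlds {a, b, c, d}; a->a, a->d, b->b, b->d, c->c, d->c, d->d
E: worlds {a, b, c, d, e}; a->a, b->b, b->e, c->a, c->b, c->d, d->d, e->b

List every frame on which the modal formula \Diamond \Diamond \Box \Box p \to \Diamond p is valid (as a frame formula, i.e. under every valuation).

E

This is the axiom for a generalized confluence (Geach) condition; its first-order frame correspondent is \forall x \forall y (x R^2 y \to \exists w (y R^2 w \wedge xRw)).
A: fails — uR²s but no w* with sR²w* and uRw*.
B: fails — w2R²w4 but no w with w4R²w and w2Rw.
C: fails — uR²y but no t with yR²t and uRt.
D: fails — aR²c but no w with cR²w and aRw.
E: ✓.
Valid on: E.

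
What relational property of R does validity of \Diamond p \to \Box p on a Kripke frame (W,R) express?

partial functionality: \forall x \forall y \forall z (Rxy \wedge Rxz \to y = z)

Suppose ◇p→□p is valid. Take Rxy, Rxz and set V(p)={y}. Then ◇p at x, so □p at x, so p at z, i.e. z=y.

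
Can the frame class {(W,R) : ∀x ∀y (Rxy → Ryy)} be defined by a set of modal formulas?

This is a Sahlqvist condition; the T□ axiom □(□p → p) defines it.

Yes — defined by □(□p → p)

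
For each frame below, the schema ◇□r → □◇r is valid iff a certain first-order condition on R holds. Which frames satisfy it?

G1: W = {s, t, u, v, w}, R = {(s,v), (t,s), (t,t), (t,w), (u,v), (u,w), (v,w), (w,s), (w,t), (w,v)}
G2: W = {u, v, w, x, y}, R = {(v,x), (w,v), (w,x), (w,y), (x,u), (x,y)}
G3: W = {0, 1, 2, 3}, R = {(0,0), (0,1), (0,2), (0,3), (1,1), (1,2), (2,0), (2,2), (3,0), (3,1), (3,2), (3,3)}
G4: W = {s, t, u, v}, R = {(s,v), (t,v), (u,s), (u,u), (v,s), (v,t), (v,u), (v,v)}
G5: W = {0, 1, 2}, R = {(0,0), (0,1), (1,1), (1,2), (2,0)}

G3

The schema corresponds to convergence: ∀x ∀y ∀z (Rxy ∧ Rxz → ∃w (Ryw ∧ Rzw)).
G1: fails — Rts and Rtt but s and t have no common successor.
G2: fails — Rwx and Rwy but x and y have no common successor.
G3: holds.
G4: fails — Ruu and Rus but u and s have no common successor.
G5: fails — R12 and R11 but 2 and 1 have no common successor.
Valid on: G3.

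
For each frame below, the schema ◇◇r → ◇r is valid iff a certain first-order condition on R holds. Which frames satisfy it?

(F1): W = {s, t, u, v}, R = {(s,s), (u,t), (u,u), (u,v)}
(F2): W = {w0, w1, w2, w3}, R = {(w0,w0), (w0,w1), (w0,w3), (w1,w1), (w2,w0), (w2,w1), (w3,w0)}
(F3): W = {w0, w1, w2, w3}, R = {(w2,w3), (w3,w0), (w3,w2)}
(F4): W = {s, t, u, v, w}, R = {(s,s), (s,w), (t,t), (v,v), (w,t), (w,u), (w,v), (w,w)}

(F1)

Frame correspondent (Sahlqvist): ∀x ∀y ∀z (Rxy ∧ Ryz → Rxz) — i.e. transitivity.
(F1): ✓.
(F2): fails — Rw3w0 and Rw0w1 but not Rw3w1.
(F3): fails — Rw3w2 and Rw2w3 but not Rw3w3.
(F4): fails — Rsw and Rwt but not Rst.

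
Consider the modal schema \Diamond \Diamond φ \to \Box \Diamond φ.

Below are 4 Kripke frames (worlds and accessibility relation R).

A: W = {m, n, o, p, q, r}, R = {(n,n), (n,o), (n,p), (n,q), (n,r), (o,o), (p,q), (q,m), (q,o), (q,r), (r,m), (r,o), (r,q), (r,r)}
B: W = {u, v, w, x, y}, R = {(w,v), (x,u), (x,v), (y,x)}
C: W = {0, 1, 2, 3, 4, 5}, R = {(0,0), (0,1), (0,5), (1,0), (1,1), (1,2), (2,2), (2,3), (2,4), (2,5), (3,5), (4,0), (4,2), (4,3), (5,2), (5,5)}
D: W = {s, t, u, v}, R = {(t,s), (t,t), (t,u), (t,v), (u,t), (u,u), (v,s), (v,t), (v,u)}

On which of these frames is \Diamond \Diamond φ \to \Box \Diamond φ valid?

This is the axiom for a generalized confluence (Geach) condition; its first-order frame correspondent is \forall x \forall y \forall z ((x R^2 y \wedge xRz) \to \exists w (y = w \wedge zRw)).
A: fails — nR²m, nRn but no w with m=w and nRw.
B: satisfies the condition.
C: fails — 0R²0, 0R5 but no w with 0=w and 5Rw.
D: fails — tR²s, tRs but no w with s=w and sRw.

B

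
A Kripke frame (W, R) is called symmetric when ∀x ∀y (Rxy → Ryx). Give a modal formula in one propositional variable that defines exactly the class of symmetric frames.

A defining formula is q → □◇q (the B axiom).
Suppose q→□◇q is valid. Take Rxy and set V(q)={x}. Then q at x, so □◇q at x, so ◇q at y, so some z with Ryz has q; z=x, i.e. Ryx.

q → □◇q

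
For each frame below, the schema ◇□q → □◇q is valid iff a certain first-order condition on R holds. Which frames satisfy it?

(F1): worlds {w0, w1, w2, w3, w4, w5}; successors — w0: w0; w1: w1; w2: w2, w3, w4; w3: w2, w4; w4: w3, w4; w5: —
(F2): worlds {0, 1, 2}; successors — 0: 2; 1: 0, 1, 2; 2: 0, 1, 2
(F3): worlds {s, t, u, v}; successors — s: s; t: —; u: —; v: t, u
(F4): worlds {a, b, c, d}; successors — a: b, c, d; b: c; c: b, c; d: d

This is the axiom for convergence; its first-order frame correspondent is ∀x ∀y ∀z (Rxy ∧ Rxz → ∃w (Ryw ∧ Rzw)).
(F1): condition met.
(F2): condition met.
(F3): fails — Rvt and Rvt but t and t have no common successor.
(F4): fails — Rab and Rad but b and d have no common successor.

(F1), (F2)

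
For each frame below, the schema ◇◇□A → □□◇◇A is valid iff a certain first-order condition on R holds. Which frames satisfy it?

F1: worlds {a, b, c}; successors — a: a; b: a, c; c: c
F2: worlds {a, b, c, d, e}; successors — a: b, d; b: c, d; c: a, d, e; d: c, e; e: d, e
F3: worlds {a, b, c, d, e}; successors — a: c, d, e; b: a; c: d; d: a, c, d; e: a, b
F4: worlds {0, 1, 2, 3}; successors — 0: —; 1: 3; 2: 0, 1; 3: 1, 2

This is the axiom for a generalized confluence (Geach) condition; its first-order frame correspondent is ∀x ∀y ∀z ((xR²y ∧ xR²z) → ∃w (yRw ∧ zR²w)).
F1: fails — bR²a, bR²c but no w with aRw and cR²w.
F2: condition met.
F3: fails — aR²b, aR²b but no w with bRw and bR²w.
F4: fails — 1R²1, 1R²1 but no w with 1Rw and 1R²w.

F2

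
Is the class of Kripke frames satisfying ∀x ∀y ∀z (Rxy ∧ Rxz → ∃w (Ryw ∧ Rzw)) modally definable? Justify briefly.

Yes, by ◇□q → □◇q

Yes: it is convergence, defined by the .2 schema ◇□q → □◇q.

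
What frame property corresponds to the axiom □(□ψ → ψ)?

Suppose □(□ψ→ψ) is valid. Take Rxy and set V(ψ)={w : Ryw}. Then at y, □ψ holds; since □(□ψ→ψ) at x, □ψ→ψ at y, so ψ at y, i.e. Ryy.
Conversely, on a frame with shift-reflexivity the schema holds at every world under every valuation.
Frame condition: ∀x ∀y (Rxy → Ryy).

Shift-reflexivity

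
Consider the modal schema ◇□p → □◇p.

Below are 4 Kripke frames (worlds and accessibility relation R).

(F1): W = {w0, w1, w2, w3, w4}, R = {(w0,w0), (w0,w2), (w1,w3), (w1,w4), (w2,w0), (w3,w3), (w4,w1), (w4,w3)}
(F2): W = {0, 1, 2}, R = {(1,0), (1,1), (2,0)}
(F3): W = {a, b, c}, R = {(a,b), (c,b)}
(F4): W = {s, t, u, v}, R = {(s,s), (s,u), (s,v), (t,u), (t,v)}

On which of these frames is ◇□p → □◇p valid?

(F1)

Frame correspondent (Sahlqvist): ∀x ∀y ∀z (Rxy ∧ Rxz → ∃w (Ryw ∧ Rzw)) — i.e. convergence.
(F1): satisfies the condition.
(F2): fails — R10 and R10 but 0 and 0 have no common successor.
(F3): fails — Rab and Rab but b and b have no common successor.
(F4): fails — Rsv and Rsv but v and v have no common successor.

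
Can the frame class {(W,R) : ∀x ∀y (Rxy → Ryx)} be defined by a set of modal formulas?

Definable; q → □◇q defines it

Yes: it is symmetry, defined by the B schema q → □◇q.
Suppose q→□◇q is valid. Take Rxy and set V(q)={x}. Then q at x, so □◇q at x, so ◇q at y, so some z with Ryz has q; z=x, i.e. Ryx.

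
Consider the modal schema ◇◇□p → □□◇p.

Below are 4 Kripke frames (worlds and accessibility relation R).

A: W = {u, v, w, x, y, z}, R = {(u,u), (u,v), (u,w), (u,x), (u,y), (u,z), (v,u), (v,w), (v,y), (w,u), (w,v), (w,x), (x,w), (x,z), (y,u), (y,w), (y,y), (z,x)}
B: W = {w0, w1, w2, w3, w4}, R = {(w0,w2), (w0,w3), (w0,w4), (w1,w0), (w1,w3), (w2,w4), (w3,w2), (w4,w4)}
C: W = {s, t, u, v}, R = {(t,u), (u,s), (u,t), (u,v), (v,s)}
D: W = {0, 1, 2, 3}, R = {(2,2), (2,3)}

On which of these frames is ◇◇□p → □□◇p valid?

This is the axiom for a generalized confluence (Geach) condition; its first-order frame correspondent is ∀x ∀y ∀z ((xR²y ∧ xR²z) → ∃w (yRw ∧ zRw)).
A: fails — uR²v, uR²z but no t with vRt and zRt.
B: fails — w1R²w2, w1R²w3 but no w with w2Rw and w3Rw.
C: fails — tR²s, tR²s but no w with sRw and sRw.
D: fails — 2R²2, 2R²3 but no w with 2Rw and 3Rw.
Valid on no frame.

none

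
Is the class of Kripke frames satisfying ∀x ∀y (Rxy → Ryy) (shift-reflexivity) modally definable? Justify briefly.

Yes — defined by □(□q → q)

The condition is shift-reflexivity. A defining modal formula is □(□q → q).
Suppose □(□q→q) is valid. Take Rxy and set V(q)={w : Ryw}. Then at y, □q holds; since □(□q→q) at x, □q→q at y, so q at y, i.e. Ryy.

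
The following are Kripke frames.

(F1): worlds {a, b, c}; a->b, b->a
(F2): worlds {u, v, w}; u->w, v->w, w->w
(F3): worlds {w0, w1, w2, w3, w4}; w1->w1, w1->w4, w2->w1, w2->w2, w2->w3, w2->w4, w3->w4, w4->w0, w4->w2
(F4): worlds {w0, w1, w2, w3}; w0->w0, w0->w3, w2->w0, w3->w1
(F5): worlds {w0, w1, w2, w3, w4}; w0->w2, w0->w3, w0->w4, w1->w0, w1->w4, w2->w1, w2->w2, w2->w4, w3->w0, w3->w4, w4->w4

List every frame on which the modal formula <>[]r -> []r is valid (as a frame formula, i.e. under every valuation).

This is the axiom for the Euclidean property; its first-order frame correspondent is forall x forall y forall z (Rxy & Rxz -> Ryz).
(F1): fails — Rab and Rab but not Rbb.
(F2): ✓.
(F3): fails — Rw1w4 and Rw1w1 but not Rw4w1.
(F4): fails — Rw0w3 and Rw0w0 but not Rw3w0.
(F5): fails — Rw0w4 and Rw0w2 but not Rw4w2.

(F2)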